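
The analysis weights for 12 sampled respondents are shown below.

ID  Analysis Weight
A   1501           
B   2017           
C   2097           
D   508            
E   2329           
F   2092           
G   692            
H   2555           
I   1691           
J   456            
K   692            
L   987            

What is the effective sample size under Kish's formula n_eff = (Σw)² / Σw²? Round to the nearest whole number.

Σ wᵢ = 1501 + 2017 + 2097 + 508 + 2329 + 2092 + 692 + 2555 + 1691 + 456 + 692 + 987 = 17617
Σ wᵢ² = 32304807
n_eff = 17617² / 32304807 = 310358689 / 32304807 = 9.6071984

10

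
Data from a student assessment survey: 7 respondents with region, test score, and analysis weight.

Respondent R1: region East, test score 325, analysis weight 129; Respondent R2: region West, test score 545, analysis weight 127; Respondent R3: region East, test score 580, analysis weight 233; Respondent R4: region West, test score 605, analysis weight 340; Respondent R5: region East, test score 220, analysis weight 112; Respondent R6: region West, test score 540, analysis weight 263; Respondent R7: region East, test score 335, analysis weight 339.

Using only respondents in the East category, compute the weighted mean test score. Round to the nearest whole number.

East rows: R1, R3, R5, R7
Weighted sum = 325×129 + 580×233 + 220×112 + 335×339
  = 41925 + 135140 + 24640 + 113565 = 315270
Sum of weights = 129 + 233 + 112 + 339 = 813
Weighted mean = 315270 / 813 = 387.78598

388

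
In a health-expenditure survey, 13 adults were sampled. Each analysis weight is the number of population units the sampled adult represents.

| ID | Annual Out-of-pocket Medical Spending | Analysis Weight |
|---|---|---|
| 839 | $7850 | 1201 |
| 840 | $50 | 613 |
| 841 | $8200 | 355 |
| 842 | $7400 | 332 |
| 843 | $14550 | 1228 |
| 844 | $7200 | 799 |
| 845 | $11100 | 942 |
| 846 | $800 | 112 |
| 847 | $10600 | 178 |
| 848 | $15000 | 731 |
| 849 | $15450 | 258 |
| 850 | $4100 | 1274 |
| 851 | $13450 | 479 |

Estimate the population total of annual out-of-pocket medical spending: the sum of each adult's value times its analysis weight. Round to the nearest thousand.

Weighted total = 77496150

77496000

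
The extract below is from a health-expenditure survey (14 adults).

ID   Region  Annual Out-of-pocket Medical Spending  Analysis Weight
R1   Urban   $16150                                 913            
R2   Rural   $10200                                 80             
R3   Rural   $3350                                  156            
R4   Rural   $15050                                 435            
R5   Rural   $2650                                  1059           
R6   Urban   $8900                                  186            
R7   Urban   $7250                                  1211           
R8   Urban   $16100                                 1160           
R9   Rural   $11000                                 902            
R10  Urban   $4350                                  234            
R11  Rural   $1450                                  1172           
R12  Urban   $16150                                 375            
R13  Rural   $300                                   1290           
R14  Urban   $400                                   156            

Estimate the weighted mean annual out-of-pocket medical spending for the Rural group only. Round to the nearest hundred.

Rural rows: R2, R3, R4, R5, R9, R11, R13
Weighted sum = 10200×80 + 3350×156 + 15050×435 + 2650×1059 + 11000×902 + 1450×1172 + 300×1290
  = 816000 + 522600 + 6546750 + 2806350 + 9922000 + 1699400 + 387000 = 22700100
Sum of weights = 80 + 156 + 435 + 1059 + 902 + 1172 + 1290 = 5094
Weighted mean = 22700100 / 5094 = 4456.2426

4500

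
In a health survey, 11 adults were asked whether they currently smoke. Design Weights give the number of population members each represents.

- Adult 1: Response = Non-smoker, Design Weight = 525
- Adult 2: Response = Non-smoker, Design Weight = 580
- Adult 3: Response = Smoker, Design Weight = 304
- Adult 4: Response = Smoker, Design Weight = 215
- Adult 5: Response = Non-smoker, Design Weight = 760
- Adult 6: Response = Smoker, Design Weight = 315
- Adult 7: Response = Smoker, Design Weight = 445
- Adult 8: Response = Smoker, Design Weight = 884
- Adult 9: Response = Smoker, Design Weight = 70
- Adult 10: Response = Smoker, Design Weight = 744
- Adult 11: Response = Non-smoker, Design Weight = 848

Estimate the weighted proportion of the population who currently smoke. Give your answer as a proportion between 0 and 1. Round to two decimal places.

Sum of weights for 'Smoker' = 304 + 215 + 315 + 445 + 884 + 70 + 744 = 2977
Total weight = 525 + 580 + 304 + 215 + 760 + 315 + 445 + 884 + 70 + 744 + 848 = 5690
Weighted proportion = 2977 / 5690 = 0.52319859

0.52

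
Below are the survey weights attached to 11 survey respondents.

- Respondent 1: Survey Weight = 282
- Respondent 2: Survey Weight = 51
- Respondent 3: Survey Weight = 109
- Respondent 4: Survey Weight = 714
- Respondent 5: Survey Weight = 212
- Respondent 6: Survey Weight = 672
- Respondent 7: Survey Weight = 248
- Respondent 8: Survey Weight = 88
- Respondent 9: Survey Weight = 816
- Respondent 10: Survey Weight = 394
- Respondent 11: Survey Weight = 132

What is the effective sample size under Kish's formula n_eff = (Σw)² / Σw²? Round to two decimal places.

6.88

Σ wᵢ = 282 + 51 + 109 + 714 + 212 + 672 + 248 + 88 + 816 + 394 + 132 = 3718
Σ wᵢ² = 2008094
n_eff = 3718² / 2008094 = 13823524 / 2008094 = 6.8839028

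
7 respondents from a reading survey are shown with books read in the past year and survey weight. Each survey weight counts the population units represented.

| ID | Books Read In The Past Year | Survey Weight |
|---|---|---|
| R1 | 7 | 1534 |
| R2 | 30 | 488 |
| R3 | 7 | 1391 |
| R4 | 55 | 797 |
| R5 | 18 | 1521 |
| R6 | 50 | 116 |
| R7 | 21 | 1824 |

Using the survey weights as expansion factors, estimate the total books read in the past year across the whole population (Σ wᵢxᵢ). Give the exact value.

150432

Weighted total = 7×1534 + 30×488 + 7×1391 + 55×797 + 18×1521 + 50×116 + 21×1824
  = 10738 + 14640 + 9737 + 43835 + 27378 + 5800 + 38304 = 150432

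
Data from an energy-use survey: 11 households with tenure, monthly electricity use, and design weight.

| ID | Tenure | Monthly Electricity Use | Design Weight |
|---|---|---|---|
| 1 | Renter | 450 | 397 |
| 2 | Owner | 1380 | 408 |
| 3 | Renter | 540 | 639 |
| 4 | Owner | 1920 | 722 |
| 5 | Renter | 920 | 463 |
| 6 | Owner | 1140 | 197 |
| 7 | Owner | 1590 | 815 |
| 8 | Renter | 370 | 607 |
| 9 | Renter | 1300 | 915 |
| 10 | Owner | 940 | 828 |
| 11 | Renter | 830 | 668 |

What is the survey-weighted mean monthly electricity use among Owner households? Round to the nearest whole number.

Owner rows: 2, 4, 6, 7, 10
Weighted sum = 1380×408 + 1920×722 + 1140×197 + 1590×815 + 940×828
  = 4248030
Sum of weights = 408 + 722 + 197 + 815 + 828 = 2970
Weighted mean = 4248030 / 2970 = 1430.3131

1430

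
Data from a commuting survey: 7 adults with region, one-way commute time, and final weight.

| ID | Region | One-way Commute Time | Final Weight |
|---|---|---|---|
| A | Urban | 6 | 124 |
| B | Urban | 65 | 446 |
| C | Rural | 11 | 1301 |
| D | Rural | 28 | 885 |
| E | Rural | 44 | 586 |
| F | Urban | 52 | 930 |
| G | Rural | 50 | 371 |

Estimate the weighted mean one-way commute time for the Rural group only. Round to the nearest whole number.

Rural rows: C, D, E, G
Weighted sum = 11×1301 + 28×885 + 44×586 + 50×371
  = 14311 + 24780 + 25784 + 18550 = 83425
Sum of weights = 1301 + 885 + 586 + 371 = 3143
Weighted mean = 83425 / 3143 = 26.543112

27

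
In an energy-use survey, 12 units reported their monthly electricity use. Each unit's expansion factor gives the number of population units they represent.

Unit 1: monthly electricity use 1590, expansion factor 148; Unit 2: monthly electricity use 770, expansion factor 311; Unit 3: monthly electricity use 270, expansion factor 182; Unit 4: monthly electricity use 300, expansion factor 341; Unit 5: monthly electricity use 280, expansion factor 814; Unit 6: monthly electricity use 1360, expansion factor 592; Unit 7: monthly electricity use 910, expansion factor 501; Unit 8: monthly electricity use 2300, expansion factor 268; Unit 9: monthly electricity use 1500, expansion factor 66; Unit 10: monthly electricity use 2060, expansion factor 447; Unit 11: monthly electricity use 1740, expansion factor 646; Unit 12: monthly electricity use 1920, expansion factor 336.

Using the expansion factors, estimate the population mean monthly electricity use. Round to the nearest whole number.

1187

Weighted sum = 1590×148 + 770×311 + 270×182 + 300×341 + 280×814 + 1360×592 + 910×501 + 2300×268 + 1500×66 + 2060×447 + 1740×646 + 1920×336
  = 235320 + 239470 + 49140 + 102300 + 227920 + 805120 + 455910 + 616400 + 99000 + 920820 + 1124040 + 645120 = 5520560
Sum of weights = 148 + 311 + 182 + 341 + 814 + 592 + 501 + 268 + 66 + 447 + 646 + 336 = 4652
Weighted mean = 5520560 / 4652 = 1186.7068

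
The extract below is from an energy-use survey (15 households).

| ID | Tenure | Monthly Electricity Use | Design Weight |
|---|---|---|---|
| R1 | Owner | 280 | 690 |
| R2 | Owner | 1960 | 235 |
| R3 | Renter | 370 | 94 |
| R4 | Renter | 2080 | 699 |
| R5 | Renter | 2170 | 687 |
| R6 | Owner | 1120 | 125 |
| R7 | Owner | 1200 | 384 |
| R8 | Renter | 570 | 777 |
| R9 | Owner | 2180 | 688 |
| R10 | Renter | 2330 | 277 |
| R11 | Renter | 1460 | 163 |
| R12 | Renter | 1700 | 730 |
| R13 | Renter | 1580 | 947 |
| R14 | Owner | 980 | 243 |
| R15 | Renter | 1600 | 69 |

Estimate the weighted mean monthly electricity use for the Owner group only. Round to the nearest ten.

Owner rows: R1, R2, R6, R7, R9, R14
Weighted sum = 280×690 + 1960×235 + 1120×125 + 1200×384 + 2180×688 + 980×243
  = 2992580
Sum of weights = 690 + 235 + 125 + 384 + 688 + 243 = 2365
Weighted mean = 2992580 / 2365 = 1265.3615

1270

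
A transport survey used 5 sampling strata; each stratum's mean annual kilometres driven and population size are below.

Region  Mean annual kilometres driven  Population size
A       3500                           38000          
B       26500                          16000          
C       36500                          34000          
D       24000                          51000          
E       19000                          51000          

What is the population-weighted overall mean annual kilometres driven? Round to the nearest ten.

21010

Σ Nₕ·x̄ₕ = 3991000000
Σ Nₕ = 190000
Overall mean = 3991000000 / 190000 = 21005.263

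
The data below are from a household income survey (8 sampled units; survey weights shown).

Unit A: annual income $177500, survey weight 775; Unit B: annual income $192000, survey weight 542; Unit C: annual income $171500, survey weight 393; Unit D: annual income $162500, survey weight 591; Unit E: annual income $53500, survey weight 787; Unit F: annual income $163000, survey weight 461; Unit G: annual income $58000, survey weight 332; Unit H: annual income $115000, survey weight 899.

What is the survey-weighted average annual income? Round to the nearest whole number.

134927

Weighted sum = 644952000
Sum of weights = 775 + 542 + 393 + 591 + 787 + 461 + 332 + 899 = 4780
Weighted mean = 644952000 / 4780 = 134927.2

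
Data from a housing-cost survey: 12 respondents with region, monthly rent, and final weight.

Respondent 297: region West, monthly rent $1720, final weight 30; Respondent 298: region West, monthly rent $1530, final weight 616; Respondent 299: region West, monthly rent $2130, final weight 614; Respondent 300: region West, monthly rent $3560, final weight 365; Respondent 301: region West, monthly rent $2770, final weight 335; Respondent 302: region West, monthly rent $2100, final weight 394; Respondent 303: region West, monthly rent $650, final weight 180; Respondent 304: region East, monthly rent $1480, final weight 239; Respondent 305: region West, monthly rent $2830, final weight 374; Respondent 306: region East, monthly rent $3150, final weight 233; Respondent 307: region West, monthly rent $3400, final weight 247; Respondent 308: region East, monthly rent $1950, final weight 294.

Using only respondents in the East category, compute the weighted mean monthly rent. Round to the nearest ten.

East rows: 304, 306, 308
Weighted sum = 1480×239 + 3150×233 + 1950×294
  = 353720 + 733950 + 573300 = 1660970
Sum of weights = 239 + 233 + 294 = 766
Weighted mean = 1660970 / 766 = 2168.3681

2170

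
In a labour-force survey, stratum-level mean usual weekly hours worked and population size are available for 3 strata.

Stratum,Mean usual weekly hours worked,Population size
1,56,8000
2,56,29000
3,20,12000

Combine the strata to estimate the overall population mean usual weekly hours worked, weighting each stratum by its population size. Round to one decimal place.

Σ Nₕ·x̄ₕ = 56×8000 + 56×29000 + 20×12000
  = 2312000
Σ Nₕ = 49000
Overall mean = 2312000 / 49000 = 47.183673

47.2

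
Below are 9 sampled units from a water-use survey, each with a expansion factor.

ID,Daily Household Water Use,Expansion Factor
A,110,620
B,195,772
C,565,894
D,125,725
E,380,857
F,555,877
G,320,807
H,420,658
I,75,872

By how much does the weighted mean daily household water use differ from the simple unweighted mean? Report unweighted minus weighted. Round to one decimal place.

-9.4

Unweighted sum = 2745
Unweighted mean = 2745 / 9 = 305
Weighted sum = 110×620 + 195×772 + 565×894 + 125×725 + 380×857 + 555×877 + 320×807 + 420×658 + 75×872
  = 68200 + 150540 + 505110 + 90625 + 325660 + 486735 + 258240 + 276360 + 65400 = 2226870
Sum of weights = 620 + 772 + 894 + 725 + 857 + 877 + 807 + 658 + 872 = 7082
Weighted mean = 2226870 / 7082 = 314.44084
Difference (unweighted minus weighted) = -9.4408359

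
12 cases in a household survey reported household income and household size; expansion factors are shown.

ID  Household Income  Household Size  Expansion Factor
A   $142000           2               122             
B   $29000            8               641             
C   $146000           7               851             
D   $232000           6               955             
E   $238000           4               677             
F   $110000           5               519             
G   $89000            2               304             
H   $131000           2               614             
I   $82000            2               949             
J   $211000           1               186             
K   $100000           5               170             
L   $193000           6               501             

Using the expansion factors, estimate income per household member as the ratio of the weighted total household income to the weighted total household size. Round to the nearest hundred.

31100

Σ wᵢ·y = 142000×122 + 29000×641 + 146000×851 + 232000×955 + 238000×677 + 110000×519 + 89000×304 + 131000×614 + 82000×949 + 211000×186 + 100000×170 + 193000×501
  = 17324000 + 18589000 + 124246000 + 221560000 + 161126000 + 57090000 + 27056000 + 80434000 + 77818000 + 39246000 + 17000000 + 96693000 = 938182000
Σ wᵢ·x = 2×122 + 8×641 + 7×851 + 6×955 + 4×677 + 5×519 + 2×304 + 2×614 + 2×949 + 1×186 + 5×170 + 6×501
  = 244 + 5128 + 5957 + 5730 + 2708 + 2595 + 608 + 1228 + 1898 + 186 + 850 + 3006 = 30138
Ratio = 938182000 / 30138 = 31129.537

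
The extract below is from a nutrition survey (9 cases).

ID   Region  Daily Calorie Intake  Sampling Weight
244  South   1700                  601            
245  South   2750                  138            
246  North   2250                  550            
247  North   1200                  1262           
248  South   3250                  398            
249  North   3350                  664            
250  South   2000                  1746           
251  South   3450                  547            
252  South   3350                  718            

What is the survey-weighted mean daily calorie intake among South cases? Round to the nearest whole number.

2526

South rows: 244, 245, 248, 250, 251, 252
Weighted sum = 1700×601 + 2750×138 + 3250×398 + 2000×1746 + 3450×547 + 3350×718
  = 10479150
Sum of weights = 4148
Weighted mean = 10479150 / 4148 = 2526.3139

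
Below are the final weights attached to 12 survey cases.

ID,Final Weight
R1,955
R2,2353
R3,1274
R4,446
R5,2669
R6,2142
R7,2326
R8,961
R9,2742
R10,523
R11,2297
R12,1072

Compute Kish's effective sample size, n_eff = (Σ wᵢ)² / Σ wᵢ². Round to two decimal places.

9.63

Σ wᵢ = 955 + 2353 + 1274 + 446 + 2669 + 2142 + 2326 + 961 + 2742 + 523 + 2297 + 1072 = 19760
Σ wᵢ² = 40533634
n_eff = 19760² / 40533634 = 390457600 / 40533634 = 9.6329285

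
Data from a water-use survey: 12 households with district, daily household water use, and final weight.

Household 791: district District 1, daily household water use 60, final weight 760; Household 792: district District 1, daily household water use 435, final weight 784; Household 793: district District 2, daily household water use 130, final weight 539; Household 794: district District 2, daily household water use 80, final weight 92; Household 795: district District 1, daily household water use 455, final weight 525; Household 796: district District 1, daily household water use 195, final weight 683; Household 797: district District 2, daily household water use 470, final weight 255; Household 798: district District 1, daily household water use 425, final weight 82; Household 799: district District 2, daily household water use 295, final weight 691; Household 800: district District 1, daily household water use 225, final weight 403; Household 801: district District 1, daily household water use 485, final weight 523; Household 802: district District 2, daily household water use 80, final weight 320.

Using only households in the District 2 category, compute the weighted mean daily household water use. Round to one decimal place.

District 2 rows: 793, 794, 797, 799, 802
Weighted sum = 130×539 + 80×92 + 470×255 + 295×691 + 80×320
  = 70070 + 7360 + 119850 + 203845 + 25600 = 426725
Sum of weights = 539 + 92 + 255 + 691 + 320 = 1897
Weighted mean = 426725 / 1897 = 224.94729

224.9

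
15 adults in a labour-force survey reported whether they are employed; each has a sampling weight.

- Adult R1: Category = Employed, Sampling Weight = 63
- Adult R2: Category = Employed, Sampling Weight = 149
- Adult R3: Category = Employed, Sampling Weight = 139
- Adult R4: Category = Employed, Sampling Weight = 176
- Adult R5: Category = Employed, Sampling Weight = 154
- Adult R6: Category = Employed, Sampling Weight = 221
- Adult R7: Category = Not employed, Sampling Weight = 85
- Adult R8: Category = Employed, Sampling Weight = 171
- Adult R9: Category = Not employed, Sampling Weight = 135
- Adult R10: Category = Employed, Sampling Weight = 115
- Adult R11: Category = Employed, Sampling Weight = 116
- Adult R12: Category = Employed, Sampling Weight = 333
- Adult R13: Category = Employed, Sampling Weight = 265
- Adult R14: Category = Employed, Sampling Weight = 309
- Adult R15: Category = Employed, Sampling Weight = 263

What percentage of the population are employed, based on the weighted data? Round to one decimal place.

91.8

Sum of weights for 'Employed' = 63 + 149 + 139 + 176 + 154 + 221 + 171 + 115 + 116 + 333 + 265 + 309 + 263 = 2474
Total weight = 2694
Weighted proportion = 2474 / 2694 = 0.91833705 → 91.833705%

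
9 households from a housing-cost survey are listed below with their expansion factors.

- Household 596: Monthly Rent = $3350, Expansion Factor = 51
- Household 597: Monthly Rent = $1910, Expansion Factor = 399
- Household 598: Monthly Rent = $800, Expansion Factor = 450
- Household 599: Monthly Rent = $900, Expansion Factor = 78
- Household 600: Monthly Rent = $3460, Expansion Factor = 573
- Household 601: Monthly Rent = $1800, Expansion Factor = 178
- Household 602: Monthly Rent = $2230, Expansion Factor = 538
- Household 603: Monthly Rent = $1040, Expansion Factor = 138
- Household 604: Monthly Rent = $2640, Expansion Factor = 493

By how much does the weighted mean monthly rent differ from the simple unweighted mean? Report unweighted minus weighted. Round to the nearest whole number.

Unweighted sum = 3350 + 1910 + 800 + 900 + 3460 + 1800 + 2230 + 1040 + 2640 = 18130
Unweighted mean = 18130 / 9 = 2014.4444
Weighted sum = 3350×51 + 1910×399 + 800×450 + 900×78 + 3460×573 + 1800×178 + 2230×538 + 1040×138 + 2640×493
  = 170850 + 762090 + 360000 + 70200 + 1982580 + 320400 + 1199740 + 143520 + 1301520 = 6310900
Sum of weights = 51 + 399 + 450 + 78 + 573 + 178 + 538 + 138 + 493 = 2898
Weighted mean = 6310900 / 2898 = 2177.6743
Difference (unweighted minus weighted) = -163.22981

-163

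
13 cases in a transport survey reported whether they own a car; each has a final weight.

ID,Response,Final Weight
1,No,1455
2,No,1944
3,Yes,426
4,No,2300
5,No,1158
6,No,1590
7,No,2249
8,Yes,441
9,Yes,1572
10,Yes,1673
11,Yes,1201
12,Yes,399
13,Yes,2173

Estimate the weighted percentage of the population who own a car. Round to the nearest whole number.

42

Sum of weights for 'Yes' = 426 + 441 + 1572 + 1673 + 1201 + 399 + 2173 = 7885
Total weight = 18581
Weighted proportion = 7885 / 18581 = 0.42435822 → 42.435822%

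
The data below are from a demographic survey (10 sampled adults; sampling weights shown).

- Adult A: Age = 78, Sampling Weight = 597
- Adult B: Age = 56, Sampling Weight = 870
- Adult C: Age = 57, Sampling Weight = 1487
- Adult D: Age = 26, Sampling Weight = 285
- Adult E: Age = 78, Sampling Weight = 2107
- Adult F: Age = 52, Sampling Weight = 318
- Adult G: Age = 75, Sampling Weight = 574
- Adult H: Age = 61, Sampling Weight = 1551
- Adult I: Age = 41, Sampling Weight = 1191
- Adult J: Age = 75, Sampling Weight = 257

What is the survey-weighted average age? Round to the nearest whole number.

Weighted sum = 574104
Sum of weights = 597 + 870 + 1487 + 285 + 2107 + 318 + 574 + 1551 + 1191 + 257 = 9237
Weighted mean = 574104 / 9237 = 62.152647

62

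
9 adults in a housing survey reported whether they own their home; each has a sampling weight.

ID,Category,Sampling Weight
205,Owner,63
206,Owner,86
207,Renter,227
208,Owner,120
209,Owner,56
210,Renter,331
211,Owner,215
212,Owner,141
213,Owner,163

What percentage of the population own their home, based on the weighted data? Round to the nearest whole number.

60

Sum of weights for 'Owner' = 63 + 86 + 120 + 56 + 215 + 141 + 163 = 844
Total weight = 63 + 86 + 227 + 120 + 56 + 331 + 215 + 141 + 163 = 1402
Weighted proportion = 844 / 1402 = 0.60199715 → 60.199715%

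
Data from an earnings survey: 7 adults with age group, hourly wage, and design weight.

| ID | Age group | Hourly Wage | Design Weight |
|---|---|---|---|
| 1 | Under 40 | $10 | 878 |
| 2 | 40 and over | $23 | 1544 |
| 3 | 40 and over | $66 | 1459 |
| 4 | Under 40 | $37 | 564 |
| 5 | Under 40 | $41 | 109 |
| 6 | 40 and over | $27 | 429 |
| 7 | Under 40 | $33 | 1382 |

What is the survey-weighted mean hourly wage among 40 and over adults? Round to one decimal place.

40 and over rows: 2, 3, 6
Weighted sum = 23×1544 + 66×1459 + 27×429
  = 143389
Sum of weights = 1544 + 1459 + 429 = 3432
Weighted mean = 143389 / 3432 = 41.780012

41.8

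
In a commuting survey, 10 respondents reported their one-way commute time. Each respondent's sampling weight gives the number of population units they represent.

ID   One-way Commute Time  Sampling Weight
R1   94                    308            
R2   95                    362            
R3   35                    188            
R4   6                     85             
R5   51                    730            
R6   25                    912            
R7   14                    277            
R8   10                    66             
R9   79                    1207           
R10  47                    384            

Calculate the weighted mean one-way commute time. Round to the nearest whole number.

Weighted sum = 94×308 + 95×362 + 35×188 + 6×85 + 51×730 + 25×912 + 14×277 + 10×66 + 79×1207 + 47×384
  = 28952 + 34390 + 6580 + 510 + 37230 + 22800 + 3878 + 660 + 95353 + 18048 = 248401
Sum of weights = 308 + 362 + 188 + 85 + 730 + 912 + 277 + 66 + 1207 + 384 = 4519
Weighted mean = 248401 / 4519 = 54.968135

55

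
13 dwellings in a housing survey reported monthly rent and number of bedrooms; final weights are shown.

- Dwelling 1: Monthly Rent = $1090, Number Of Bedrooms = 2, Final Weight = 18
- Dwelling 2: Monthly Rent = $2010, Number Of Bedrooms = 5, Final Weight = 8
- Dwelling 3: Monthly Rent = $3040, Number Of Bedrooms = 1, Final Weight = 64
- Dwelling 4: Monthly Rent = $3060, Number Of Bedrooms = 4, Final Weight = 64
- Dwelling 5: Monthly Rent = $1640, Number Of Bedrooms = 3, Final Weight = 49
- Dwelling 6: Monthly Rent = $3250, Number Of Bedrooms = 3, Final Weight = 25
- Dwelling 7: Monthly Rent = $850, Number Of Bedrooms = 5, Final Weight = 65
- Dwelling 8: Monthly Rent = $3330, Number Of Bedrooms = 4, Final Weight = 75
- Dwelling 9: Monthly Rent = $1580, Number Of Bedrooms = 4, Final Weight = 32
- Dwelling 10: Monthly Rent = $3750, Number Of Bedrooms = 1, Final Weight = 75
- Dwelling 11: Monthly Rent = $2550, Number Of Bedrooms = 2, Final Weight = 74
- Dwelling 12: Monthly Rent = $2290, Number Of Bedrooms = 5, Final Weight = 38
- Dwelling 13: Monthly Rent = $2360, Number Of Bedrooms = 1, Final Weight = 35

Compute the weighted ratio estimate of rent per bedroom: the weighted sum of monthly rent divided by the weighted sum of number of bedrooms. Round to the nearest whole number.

870

Σ wᵢ·y = 1582840
Σ wᵢ·x = 1819
Ratio = 1582840 / 1819 = 870.17042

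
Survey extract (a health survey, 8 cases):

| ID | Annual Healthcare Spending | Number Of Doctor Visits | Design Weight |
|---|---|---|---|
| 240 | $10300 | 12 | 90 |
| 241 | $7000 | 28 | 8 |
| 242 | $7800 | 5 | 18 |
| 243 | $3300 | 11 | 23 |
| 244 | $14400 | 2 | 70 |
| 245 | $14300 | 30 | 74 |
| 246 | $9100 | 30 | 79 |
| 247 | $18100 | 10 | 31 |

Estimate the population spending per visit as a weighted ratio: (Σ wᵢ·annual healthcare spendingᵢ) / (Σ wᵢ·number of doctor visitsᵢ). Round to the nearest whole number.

Σ wᵢ·y = 10300×90 + 7000×8 + 7800×18 + 3300×23 + 14400×70 + 14300×74 + 9100×79 + 18100×31
  = 927000 + 56000 + 140400 + 75900 + 1008000 + 1058200 + 718900 + 561100 = 4545500
Σ wᵢ·x = 12×90 + 28×8 + 5×18 + 11×23 + 2×70 + 30×74 + 30×79 + 10×31
  = 1080 + 224 + 90 + 253 + 140 + 2220 + 2370 + 310 = 6687
Ratio = 4545500 / 6687 = 679.75176

680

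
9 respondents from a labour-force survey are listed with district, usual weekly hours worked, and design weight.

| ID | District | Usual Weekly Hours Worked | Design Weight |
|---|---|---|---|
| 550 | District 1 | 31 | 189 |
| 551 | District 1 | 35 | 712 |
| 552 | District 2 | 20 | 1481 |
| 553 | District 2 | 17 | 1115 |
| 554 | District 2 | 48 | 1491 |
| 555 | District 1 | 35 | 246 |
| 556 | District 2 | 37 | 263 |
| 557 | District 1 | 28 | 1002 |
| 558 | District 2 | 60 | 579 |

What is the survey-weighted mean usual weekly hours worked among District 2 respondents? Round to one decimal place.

District 2 rows: 552, 553, 554, 556, 558
Weighted sum = 20×1481 + 17×1115 + 48×1491 + 37×263 + 60×579
  = 29620 + 18955 + 71568 + 9731 + 34740 = 164614
Sum of weights = 1481 + 1115 + 1491 + 263 + 579 = 4929
Weighted mean = 164614 / 4929 = 33.397038

33.4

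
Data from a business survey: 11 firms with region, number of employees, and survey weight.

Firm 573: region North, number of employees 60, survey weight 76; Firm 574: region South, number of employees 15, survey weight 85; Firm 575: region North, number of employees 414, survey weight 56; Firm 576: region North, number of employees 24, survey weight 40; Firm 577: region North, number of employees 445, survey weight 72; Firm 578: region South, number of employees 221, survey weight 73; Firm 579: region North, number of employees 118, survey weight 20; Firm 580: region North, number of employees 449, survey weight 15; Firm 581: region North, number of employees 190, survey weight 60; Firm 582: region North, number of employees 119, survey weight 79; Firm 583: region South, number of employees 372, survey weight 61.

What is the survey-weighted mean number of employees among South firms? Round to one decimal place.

South rows: 574, 578, 583
Weighted sum = 15×85 + 221×73 + 372×61
  = 1275 + 16133 + 22692 = 40100
Sum of weights = 219
Weighted mean = 40100 / 219 = 183.10502

183.1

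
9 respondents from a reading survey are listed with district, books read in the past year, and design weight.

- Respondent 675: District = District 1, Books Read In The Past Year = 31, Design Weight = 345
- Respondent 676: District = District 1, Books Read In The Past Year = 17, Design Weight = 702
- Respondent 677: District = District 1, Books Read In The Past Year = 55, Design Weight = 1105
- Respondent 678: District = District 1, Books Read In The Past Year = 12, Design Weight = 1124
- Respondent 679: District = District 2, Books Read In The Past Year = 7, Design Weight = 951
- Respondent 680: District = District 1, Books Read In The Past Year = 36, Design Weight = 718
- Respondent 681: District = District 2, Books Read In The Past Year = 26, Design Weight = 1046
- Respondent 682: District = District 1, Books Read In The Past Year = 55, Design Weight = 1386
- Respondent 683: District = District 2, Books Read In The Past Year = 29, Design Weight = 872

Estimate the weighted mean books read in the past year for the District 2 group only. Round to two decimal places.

District 2 rows: 679, 681, 683
Weighted sum = 7×951 + 26×1046 + 29×872
  = 6657 + 27196 + 25288 = 59141
Sum of weights = 951 + 1046 + 872 = 2869
Weighted mean = 59141 / 2869 = 20.613803

20.61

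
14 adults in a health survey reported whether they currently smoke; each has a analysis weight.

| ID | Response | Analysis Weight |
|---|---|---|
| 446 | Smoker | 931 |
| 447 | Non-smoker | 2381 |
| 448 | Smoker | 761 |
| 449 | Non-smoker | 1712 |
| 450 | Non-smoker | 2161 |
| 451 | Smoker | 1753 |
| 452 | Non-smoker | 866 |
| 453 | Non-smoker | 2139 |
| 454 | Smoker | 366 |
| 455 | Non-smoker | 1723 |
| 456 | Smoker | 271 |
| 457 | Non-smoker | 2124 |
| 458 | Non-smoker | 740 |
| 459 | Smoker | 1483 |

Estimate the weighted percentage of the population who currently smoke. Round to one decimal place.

Sum of weights for 'Smoker' = 931 + 761 + 1753 + 366 + 271 + 1483 = 5565
Total weight = 19411
Weighted proportion = 5565 / 19411 = 0.28669311 → 28.669311%

28.7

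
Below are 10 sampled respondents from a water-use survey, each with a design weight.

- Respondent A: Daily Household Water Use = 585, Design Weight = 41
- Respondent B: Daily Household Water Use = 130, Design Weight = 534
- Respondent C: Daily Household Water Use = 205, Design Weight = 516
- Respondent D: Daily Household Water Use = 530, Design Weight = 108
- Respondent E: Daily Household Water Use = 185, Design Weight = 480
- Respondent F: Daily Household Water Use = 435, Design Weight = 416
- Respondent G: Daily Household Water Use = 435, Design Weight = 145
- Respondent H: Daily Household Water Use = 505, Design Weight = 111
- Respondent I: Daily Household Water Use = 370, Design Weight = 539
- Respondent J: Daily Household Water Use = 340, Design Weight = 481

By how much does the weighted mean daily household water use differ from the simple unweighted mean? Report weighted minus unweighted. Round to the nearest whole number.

-73

Unweighted sum = 585 + 130 + 205 + 530 + 185 + 435 + 435 + 505 + 370 + 340 = 3720
Unweighted mean = 3720 / 10 = 372
Weighted sum = 585×41 + 130×534 + 205×516 + 530×108 + 185×480 + 435×416 + 435×145 + 505×111 + 370×539 + 340×481
  = 23985 + 69420 + 105780 + 57240 + 88800 + 180960 + 63075 + 56055 + 199430 + 163540 = 1008285
Sum of weights = 41 + 534 + 516 + 108 + 480 + 416 + 145 + 111 + 539 + 481 = 3371
Weighted mean = 1008285 / 3371 = 299.10561
Difference (weighted minus unweighted) = -72.894393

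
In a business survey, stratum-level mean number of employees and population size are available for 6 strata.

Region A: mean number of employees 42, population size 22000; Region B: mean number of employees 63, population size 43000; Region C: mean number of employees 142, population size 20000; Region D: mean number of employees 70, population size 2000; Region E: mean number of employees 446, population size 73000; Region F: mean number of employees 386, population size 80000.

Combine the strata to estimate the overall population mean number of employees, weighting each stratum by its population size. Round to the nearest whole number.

Σ Nₕ·x̄ₕ = 70051000
Σ Nₕ = 22000 + 43000 + 20000 + 2000 + 73000 + 80000 = 240000
Overall mean = 70051000 / 240000 = 291.87917

292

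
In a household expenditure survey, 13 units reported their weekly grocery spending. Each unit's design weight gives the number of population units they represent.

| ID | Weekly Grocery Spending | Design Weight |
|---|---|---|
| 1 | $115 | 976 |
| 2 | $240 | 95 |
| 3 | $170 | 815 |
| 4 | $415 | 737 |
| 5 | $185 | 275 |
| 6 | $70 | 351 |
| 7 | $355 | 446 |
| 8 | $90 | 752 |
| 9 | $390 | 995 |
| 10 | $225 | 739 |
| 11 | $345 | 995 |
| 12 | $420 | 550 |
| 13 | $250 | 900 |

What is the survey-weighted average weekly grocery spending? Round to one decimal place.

Weighted sum = 2234500
Sum of weights = 8626
Weighted mean = 2234500 / 8626 = 259.04243

259.0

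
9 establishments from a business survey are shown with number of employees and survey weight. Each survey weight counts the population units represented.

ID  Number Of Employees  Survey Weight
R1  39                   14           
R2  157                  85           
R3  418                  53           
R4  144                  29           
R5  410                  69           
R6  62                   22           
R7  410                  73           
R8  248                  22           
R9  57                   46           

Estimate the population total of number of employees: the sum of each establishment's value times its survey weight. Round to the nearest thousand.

Weighted total = 39×14 + 157×85 + 418×53 + 144×29 + 410×69 + 62×22 + 410×73 + 248×22 + 57×46
  = 546 + 13345 + 22154 + 4176 + 28290 + 1364 + 29930 + 5456 + 2622 = 107883

108000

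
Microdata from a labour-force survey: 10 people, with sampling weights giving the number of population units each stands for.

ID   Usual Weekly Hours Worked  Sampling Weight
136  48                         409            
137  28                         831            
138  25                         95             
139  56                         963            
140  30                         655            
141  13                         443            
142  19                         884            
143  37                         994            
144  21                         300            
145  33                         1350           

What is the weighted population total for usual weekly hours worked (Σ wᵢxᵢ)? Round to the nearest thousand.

229000

Weighted total = 48×409 + 28×831 + 25×95 + 56×963 + 30×655 + 13×443 + 19×884 + 37×994 + 21×300 + 33×1350
  = 229036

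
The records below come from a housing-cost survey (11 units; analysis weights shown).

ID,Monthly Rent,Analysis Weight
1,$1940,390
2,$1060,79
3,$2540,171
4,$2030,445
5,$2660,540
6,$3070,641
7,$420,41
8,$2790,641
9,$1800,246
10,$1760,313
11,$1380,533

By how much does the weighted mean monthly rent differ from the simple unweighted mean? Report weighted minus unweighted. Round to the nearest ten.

Unweighted sum = 1940 + 1060 + 2540 + 2030 + 2660 + 3070 + 420 + 2790 + 1800 + 1760 + 1380 = 21450
Unweighted mean = 21450 / 11 = 1950
Weighted sum = 1940×390 + 1060×79 + 2540×171 + 2030×445 + 2660×540 + 3070×641 + 420×41 + 2790×641 + 1800×246 + 1760×313 + 1380×533
  = 756600 + 83740 + 434340 + 903350 + 1436400 + 1967870 + 17220 + 1788390 + 442800 + 550880 + 735540 = 9117130
Sum of weights = 4040
Weighted mean = 9117130 / 4040 = 2256.7153
Difference (weighted minus unweighted) = 306.71535

310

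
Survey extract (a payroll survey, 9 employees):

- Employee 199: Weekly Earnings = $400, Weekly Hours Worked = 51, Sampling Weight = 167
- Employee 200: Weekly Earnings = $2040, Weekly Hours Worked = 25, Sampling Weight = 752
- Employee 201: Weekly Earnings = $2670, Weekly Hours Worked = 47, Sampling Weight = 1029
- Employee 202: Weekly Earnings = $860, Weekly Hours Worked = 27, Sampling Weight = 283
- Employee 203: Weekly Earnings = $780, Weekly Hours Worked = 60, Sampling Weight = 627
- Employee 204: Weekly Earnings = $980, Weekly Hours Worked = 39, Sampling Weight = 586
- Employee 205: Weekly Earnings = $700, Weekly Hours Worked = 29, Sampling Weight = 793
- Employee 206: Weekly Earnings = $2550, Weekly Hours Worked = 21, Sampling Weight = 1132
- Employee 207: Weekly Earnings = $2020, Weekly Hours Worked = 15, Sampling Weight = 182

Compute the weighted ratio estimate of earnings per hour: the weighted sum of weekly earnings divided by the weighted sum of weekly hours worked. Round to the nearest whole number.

49

Σ wᵢ·y = 400×167 + 2040×752 + 2670×1029 + 860×283 + 780×627 + 980×586 + 700×793 + 2550×1132 + 2020×182
  = 66800 + 1534080 + 2747430 + 243380 + 489060 + 574280 + 555100 + 2886600 + 367640 = 9464370
Σ wᵢ·x = 51×167 + 25×752 + 47×1029 + 27×283 + 60×627 + 39×586 + 29×793 + 21×1132 + 15×182
  = 8517 + 18800 + 48363 + 7641 + 37620 + 22854 + 22997 + 23772 + 2730 = 193294
Ratio = 9464370 / 193294 = 48.963599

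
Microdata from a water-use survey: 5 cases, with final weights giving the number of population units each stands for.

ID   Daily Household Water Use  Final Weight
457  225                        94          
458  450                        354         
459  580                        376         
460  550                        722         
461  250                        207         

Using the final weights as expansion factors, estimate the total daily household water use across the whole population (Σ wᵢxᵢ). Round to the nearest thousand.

Weighted total = 225×94 + 450×354 + 580×376 + 550×722 + 250×207
  = 847380

847000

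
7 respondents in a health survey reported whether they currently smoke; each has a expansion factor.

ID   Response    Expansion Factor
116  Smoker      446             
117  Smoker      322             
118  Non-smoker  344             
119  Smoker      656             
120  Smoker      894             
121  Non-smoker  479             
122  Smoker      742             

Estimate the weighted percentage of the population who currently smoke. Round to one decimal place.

Sum of weights for 'Smoker' = 446 + 322 + 656 + 894 + 742 = 3060
Total weight = 3883
Weighted proportion = 3060 / 3883 = 0.78805048 → 78.805048%

78.8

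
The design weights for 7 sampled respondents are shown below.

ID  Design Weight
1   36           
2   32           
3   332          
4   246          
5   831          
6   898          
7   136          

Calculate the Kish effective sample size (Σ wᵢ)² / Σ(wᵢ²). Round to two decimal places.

3.73

Σ wᵢ = 36 + 32 + 332 + 246 + 831 + 898 + 136 = 2511
Σ wᵢ² = 1296 + 1024 + 110224 + 60516 + 690561 + 806404 + 18496 = 1688521
n_eff = 2511² / 1688521 = 6305121 / 1688521 = 3.7341087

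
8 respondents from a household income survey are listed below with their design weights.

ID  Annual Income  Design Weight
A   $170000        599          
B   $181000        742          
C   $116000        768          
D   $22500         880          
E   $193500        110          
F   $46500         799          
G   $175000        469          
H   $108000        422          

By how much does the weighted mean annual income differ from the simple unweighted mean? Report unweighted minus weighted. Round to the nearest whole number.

15661

Unweighted sum = 170000 + 181000 + 116000 + 22500 + 193500 + 46500 + 175000 + 108000 = 1012500
Unweighted mean = 1012500 / 8 = 126562.5
Weighted sum = 531109500
Sum of weights = 599 + 742 + 768 + 880 + 110 + 799 + 469 + 422 = 4789
Weighted mean = 531109500 / 4789 = 110901.96
Difference (unweighted minus weighted) = 15660.537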